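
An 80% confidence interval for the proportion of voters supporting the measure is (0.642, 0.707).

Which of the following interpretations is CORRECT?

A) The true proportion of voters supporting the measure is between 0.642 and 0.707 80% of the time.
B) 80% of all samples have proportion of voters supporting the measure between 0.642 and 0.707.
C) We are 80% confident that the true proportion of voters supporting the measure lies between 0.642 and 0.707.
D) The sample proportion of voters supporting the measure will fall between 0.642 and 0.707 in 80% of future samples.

A confidence interval represents our confidence in the procedure, not a probability statement about the parameter.

Key concept: If we repeated this sampling process many times and computed an 80% CI each time, about 80% of those intervals would contain the true population parameter.

For this specific interval (0.642, 0.707):
- Midpoint (point estimate): 0.6745
- Margin of error: 0.0325

The correct interpretation is the one stating confidence that the true parameter lies in the interval — option C.

C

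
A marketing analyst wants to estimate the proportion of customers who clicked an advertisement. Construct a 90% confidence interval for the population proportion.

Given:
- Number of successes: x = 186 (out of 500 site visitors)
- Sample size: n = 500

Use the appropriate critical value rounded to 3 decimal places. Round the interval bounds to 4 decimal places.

Sample proportion: p̂ = 186/500 = 0.372000

Check conditions for normal approximation:
  np̂ = 186 ≥ 10 ✓
  n(1-p̂) = 314 ≥ 10 ✓

The sample is large enough, so use a z-interval (normal approximation) for the proportion.

For 90% confidence, z* = 1.645 (from standard normal table)

Standard error: SE = √(p̂(1-p̂)/n) = √(0.372000×0.628000/500) = 0.02161555

Margin of error: E = z* × SE = 1.645 × 0.02161555 = 0.035558

Z-interval: p̂ ± E = 0.372000 ± 0.035558 = (0.336442, 0.407558)

Rounded to 4 decimal places:

(0.3364, 0.4076)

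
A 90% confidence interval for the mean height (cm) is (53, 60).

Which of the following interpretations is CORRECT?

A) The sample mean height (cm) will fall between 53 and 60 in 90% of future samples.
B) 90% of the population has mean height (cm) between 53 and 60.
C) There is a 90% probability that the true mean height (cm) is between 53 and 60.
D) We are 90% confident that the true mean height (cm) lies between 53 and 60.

A confidence interval represents our confidence in the procedure, not a probability statement about the parameter.

Key concept: If we repeated this sampling process many times and computed a 90% CI each time, about 90% of those intervals would contain the true population parameter.

For this specific interval (53, 60):
- Midpoint (point estimate): 56.5
- Margin of error: 3.5

The correct interpretation is the one stating confidence that the true parameter lies in the interval — option D.

D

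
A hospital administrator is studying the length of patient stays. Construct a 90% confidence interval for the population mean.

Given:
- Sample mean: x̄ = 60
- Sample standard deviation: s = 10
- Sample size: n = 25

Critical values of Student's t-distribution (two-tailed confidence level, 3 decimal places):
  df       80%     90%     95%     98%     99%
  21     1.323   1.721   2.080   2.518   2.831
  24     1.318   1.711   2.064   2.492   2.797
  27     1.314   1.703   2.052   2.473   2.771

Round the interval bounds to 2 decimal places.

The population standard deviation σ is unknown (only the sample standard deviation s is given), so use a t-interval with df = n - 1 = 25 - 1 = 24.

For 90% confidence with df = 24, t* = 1.711 (from t-table)

Standard error: SE = s/√n = 10/√25 = 2.000000

Margin of error: E = t* × SE = 1.711 × 2.000000 = 3.4220

T-interval: x̄ ± E = 60 ± 3.4220 = (56.5780, 63.4220)

Rounded to 2 decimal places:

(56.58, 63.42)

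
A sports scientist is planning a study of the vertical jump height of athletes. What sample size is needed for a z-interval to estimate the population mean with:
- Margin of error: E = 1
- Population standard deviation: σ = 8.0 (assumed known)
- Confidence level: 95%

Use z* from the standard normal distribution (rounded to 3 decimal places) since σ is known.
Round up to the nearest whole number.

Using z* since population σ is known (z-interval formula).

For 95% confidence, z* = 1.96 (from standard normal table)

Sample size formula for z-interval: n = (z*σ/E)²

n = (1.96 × 8.0 / 1)²
  = (15.680000)²
  = 245.8624

Round up to the nearest whole number: n = 246

246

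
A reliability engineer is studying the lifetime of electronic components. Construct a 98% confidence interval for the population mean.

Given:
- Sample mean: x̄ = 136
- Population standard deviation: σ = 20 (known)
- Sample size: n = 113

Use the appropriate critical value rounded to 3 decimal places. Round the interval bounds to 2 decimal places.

The population standard deviation σ is known, so use a z-interval (standard normal critical value).

For 98% confidence, z* = 2.326 (from standard normal table)

Standard error: SE = σ/√n = 20/√113 = 1.881442

Margin of error: E = z* × SE = 2.326 × 1.881442 = 4.3762

Z-interval: x̄ ± E = 136 ± 4.3762 = (131.6238, 140.3762)

Rounded to 2 decimal places:

(131.62, 140.38)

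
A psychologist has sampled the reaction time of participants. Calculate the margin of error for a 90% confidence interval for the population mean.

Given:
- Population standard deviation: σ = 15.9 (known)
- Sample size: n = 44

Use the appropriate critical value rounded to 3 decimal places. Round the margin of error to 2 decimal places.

The population standard deviation σ is known, so use the z-interval margin of error formula.

For 90% confidence, z* = 1.645 (from standard normal table)

Margin of error formula for z-interval: E = z* × σ/√n

E = 1.645 × 15.9/√44
  = 1.645 × 2.397015
  = 3.9431

Rounded to 2 decimal places:

3.94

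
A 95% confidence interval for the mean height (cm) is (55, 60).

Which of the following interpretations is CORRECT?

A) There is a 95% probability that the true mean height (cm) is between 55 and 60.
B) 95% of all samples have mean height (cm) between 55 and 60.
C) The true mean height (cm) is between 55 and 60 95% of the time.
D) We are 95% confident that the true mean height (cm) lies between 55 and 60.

A confidence interval represents our confidence in the procedure, not a probability statement about the parameter.

Key concept: If we repeated this sampling process many times and computed a 95% CI each time, about 95% of those intervals would contain the true population parameter.

For this specific interval (55, 60):
- Midpoint (point estimate): 57.5
- Margin of error: 2.5

The correct interpretation is the one stating confidence that the true parameter lies in the interval — option D.

D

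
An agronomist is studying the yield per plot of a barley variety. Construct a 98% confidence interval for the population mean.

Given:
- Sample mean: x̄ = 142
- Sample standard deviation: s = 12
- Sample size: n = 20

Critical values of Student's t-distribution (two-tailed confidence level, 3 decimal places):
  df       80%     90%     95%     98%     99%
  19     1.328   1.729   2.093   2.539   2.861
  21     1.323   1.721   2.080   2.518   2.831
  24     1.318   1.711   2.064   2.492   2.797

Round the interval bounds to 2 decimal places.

The population standard deviation σ is unknown (only the sample standard deviation s is given), so use a t-interval with df = n - 1 = 20 - 1 = 19.

For 98% confidence with df = 19, t* = 2.539 (from t-table)

Standard error: SE = s/√n = 12/√20 = 2.683282

Margin of error: E = t* × SE = 2.539 × 2.683282 = 6.8129

T-interval: x̄ ± E = 142 ± 6.8129 = (135.1871, 148.8129)

Rounded to 2 decimal places:

(135.19, 148.81)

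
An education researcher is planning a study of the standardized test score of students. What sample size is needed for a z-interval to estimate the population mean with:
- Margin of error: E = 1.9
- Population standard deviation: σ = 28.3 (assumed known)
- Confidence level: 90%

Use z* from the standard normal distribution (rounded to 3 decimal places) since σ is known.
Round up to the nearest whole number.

Using z* since population σ is known (z-interval formula).

For 90% confidence, z* = 1.645 (from standard normal table)

Sample size formula for z-interval: n = (z*σ/E)²

n = (1.645 × 28.3 / 1.9)²
  = (24.501842)²
  = 600.3403

Round up to the nearest whole number: n = 601

601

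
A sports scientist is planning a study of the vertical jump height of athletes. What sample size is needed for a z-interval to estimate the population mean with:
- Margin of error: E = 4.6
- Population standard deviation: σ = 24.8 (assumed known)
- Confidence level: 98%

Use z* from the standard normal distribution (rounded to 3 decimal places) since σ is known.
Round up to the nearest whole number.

Using z* since population σ is known (z-interval formula).

For 98% confidence, z* = 2.326 (from standard normal table)

Sample size formula for z-interval: n = (z*σ/E)²

n = (2.326 × 24.8 / 4.6)²
  = (12.540174)²
  = 157.2560

Round up to the nearest whole number: n = 158

158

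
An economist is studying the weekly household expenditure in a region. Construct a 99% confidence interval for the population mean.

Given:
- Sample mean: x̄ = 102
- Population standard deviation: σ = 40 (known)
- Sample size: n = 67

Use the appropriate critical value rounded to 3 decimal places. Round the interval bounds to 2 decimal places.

The population standard deviation σ is known, so use a z-interval (standard normal critical value).

For 99% confidence, z* = 2.576 (from standard normal table)

Standard error: SE = σ/√n = 40/√67 = 4.886778

Margin of error: E = z* × SE = 2.576 × 4.886778 = 12.5883

Z-interval: x̄ ± E = 102 ± 12.5883 = (89.4117, 114.5883)

Rounded to 2 decimal places:

(89.41, 114.59)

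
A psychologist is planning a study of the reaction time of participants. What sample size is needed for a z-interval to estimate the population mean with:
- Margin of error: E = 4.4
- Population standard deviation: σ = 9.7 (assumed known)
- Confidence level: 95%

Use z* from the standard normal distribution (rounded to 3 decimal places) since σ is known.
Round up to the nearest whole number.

Using z* since population σ is known (z-interval formula).

For 95% confidence, z* = 1.96 (from standard normal table)

Sample size formula for z-interval: n = (z*σ/E)²

n = (1.96 × 9.7 / 4.4)²
  = (4.320909)²
  = 18.6703

Round up to the nearest whole number: n = 19

19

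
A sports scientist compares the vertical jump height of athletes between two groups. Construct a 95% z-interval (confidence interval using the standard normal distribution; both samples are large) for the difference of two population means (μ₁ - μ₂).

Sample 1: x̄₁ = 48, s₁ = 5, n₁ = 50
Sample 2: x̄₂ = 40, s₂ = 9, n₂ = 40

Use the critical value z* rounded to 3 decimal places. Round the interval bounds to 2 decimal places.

Both samples are large (n₁ = 50 ≥ 30, n₂ = 40 ≥ 30), so a z-interval for the difference of means applies.

Point estimate: x̄₁ - x̄₂ = 48 - 40 = 8

Standard error: SE = √(s₁²/n₁ + s₂²/n₂)
= √(5²/50 + 9²/40)
= √(0.500000 + 2.025000)
= 1.589025

For 95% confidence, z* = 1.96 (from standard normal table)
Margin of error: E = z* × SE = 1.96 × 1.589025 = 3.1145

Z-interval: (x̄₁ - x̄₂) ± E = 8 ± 3.1145 = (4.8855, 11.1145)

Rounded to 2 decimal places:

(4.89, 11.11)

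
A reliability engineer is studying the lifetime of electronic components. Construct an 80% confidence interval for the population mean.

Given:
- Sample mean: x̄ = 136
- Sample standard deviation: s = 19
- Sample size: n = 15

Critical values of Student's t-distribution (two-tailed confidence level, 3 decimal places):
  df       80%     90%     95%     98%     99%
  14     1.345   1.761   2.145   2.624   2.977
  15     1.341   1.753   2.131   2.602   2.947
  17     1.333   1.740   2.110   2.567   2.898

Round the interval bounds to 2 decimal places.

The population standard deviation σ is unknown (only the sample standard deviation s is given), so use a t-interval with df = n - 1 = 15 - 1 = 14.

For 80% confidence with df = 14, t* = 1.345 (from t-table)

Standard error: SE = s/√n = 19/√15 = 4.905779

Margin of error: E = t* × SE = 1.345 × 4.905779 = 6.5983

T-interval: x̄ ± E = 136 ± 6.5983 = (129.4017, 142.5983)

Rounded to 2 decimal places:

(129.40, 142.60)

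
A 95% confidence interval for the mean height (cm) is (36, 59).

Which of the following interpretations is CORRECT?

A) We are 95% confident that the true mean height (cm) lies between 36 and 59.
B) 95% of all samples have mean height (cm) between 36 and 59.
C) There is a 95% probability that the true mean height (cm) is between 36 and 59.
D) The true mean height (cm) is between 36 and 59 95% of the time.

A confidence interval represents our confidence in the procedure, not a probability statement about the parameter.

Key concept: If we repeated this sampling process many times and computed a 95% CI each time, about 95% of those intervals would contain the true population parameter.

For this specific interval (36, 59):
- Midpoint (point estimate): 47.5
- Margin of error: 11.5

The correct interpretation is the one stating confidence that the true parameter lies in the interval — option A.

A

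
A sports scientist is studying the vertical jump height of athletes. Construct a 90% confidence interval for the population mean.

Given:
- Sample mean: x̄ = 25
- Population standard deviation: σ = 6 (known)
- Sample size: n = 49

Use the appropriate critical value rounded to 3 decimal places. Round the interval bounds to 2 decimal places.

The population standard deviation σ is known, so use a z-interval (standard normal critical value).

For 90% confidence, z* = 1.645 (from standard normal table)

Standard error: SE = σ/√n = 6/√49 = 0.857143

Margin of error: E = z* × SE = 1.645 × 0.857143 = 1.4100

Z-interval: x̄ ± E = 25 ± 1.4100 = (23.5900, 26.4100)

Rounded to 2 decimal places:

(23.59, 26.41)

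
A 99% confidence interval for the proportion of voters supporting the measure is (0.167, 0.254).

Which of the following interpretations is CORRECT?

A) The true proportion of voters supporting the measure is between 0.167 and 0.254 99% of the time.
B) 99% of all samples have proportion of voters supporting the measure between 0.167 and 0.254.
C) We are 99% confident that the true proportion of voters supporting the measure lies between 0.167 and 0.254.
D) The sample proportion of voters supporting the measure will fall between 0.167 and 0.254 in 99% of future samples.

A confidence interval represents our confidence in the procedure, not a probability statement about the parameter.

Key concept: If we repeated this sampling process many times and computed a 99% CI each time, about 99% of those intervals would contain the true population parameter.

For this specific interval (0.167, 0.254):
- Midpoint (point estimate): 0.2105
- Margin of error: 0.0435

The correct interpretation is the one stating confidence that the true parameter lies in the interval — option C.

C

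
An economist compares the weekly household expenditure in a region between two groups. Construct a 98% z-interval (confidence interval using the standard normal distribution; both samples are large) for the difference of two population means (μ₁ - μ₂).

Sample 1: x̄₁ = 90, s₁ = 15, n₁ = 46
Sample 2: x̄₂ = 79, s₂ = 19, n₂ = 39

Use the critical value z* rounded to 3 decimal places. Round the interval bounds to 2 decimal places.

Both samples are large (n₁ = 46 ≥ 30, n₂ = 39 ≥ 30), so a z-interval for the difference of means applies.

Point estimate: x̄₁ - x̄₂ = 90 - 79 = 11

Standard error: SE = √(s₁²/n₁ + s₂²/n₂)
= √(15²/46 + 19²/39)
= √(4.891304 + 9.256410)
= 3.761345

For 98% confidence, z* = 2.326 (from standard normal table)
Margin of error: E = z* × SE = 2.326 × 3.761345 = 8.7489

Z-interval: (x̄₁ - x̄₂) ± E = 11 ± 8.7489 = (2.2511, 19.7489)

Rounded to 2 decimal places:

(2.25, 19.75)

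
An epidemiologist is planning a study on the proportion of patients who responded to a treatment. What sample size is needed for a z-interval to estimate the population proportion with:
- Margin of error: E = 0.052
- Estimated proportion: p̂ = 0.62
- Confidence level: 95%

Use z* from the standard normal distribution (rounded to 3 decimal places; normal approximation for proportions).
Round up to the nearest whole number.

Using z* for proportion z-interval (normal approximation).

For 95% confidence, z* = 1.96 (from standard normal table)

Sample size formula for proportion z-interval: n = z*²p̂(1-p̂)/E²

n = 1.96² × 0.62 × 0.38 / 0.052²
  = 3.8416 × 0.2356 / 0.002704
  = 334.7193

Round up to the nearest whole number: n = 335

335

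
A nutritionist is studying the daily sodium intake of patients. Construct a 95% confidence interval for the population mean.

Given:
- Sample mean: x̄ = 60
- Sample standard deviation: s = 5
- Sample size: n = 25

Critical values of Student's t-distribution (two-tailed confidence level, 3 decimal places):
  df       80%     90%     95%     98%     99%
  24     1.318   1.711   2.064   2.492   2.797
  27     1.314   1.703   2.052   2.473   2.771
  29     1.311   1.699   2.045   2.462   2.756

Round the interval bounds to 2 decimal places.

The population standard deviation σ is unknown (only the sample standard deviation s is given), so use a t-interval with df = n - 1 = 25 - 1 = 24.

For 95% confidence with df = 24, t* = 2.064 (from t-table)

Standard error: SE = s/√n = 5/√25 = 1.000000

Margin of error: E = t* × SE = 2.064 × 1.000000 = 2.0640

T-interval: x̄ ± E = 60 ± 2.0640 = (57.9360, 62.0640)

Rounded to 2 decimal places:

(57.94, 62.06)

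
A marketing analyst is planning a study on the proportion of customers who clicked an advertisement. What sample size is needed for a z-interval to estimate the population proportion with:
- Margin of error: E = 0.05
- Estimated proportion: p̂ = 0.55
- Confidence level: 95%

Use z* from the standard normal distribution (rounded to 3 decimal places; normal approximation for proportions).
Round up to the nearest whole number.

Using z* for proportion z-interval (normal approximation).

For 95% confidence, z* = 1.96 (from standard normal table)

Sample size formula for proportion z-interval: n = z*²p̂(1-p̂)/E²

n = 1.96² × 0.55 × 0.45 / 0.05²
  = 3.8416 × 0.2475 / 0.0025
  = 380.3184

Round up to the nearest whole number: n = 381

381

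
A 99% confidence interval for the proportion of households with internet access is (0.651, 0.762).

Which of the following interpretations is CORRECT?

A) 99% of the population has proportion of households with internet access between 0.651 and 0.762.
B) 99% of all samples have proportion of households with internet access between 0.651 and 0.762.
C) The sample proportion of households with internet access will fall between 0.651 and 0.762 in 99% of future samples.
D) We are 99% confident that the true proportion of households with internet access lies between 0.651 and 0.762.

A confidence interval represents our confidence in the procedure, not a probability statement about the parameter.

Key concept: If we repeated this sampling process many times and computed a 99% CI each time, about 99% of those intervals would contain the true population parameter.

For this specific interval (0.651, 0.762):
- Midpoint (point estimate): 0.7065
- Margin of error: 0.0555

The correct interpretation is the one stating confidence that the true parameter lies in the interval — option D.

D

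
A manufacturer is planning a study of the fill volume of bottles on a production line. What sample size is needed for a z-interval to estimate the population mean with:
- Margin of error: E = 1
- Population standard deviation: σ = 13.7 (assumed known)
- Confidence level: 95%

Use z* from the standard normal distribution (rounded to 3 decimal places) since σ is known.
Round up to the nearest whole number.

Using z* since population σ is known (z-interval formula).

For 95% confidence, z* = 1.96 (from standard normal table)

Sample size formula for z-interval: n = (z*σ/E)²

n = (1.96 × 13.7 / 1)²
  = (26.852000)²
  = 721.0299

Round up to the nearest whole number: n = 722

722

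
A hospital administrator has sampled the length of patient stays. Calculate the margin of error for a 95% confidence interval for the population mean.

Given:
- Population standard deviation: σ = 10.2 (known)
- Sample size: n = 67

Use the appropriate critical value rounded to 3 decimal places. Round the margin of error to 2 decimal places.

The population standard deviation σ is known, so use the z-interval margin of error formula.

For 95% confidence, z* = 1.96 (from standard normal table)

Margin of error formula for z-interval: E = z* × σ/√n

E = 1.96 × 10.2/√67
  = 1.96 × 1.246128
  = 2.4424

Rounded to 2 decimal places:

2.44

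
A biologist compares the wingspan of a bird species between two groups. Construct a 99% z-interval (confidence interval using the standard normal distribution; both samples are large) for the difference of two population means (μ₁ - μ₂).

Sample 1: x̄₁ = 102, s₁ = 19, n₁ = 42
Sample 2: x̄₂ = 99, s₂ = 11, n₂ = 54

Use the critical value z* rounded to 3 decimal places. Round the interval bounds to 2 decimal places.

Both samples are large (n₁ = 42 ≥ 30, n₂ = 54 ≥ 30), so a z-interval for the difference of means applies.

Point estimate: x̄₁ - x̄₂ = 102 - 99 = 3

Standard error: SE = √(s₁²/n₁ + s₂²/n₂)
= √(19²/42 + 11²/54)
= √(8.595238 + 2.240741)
= 3.291805

For 99% confidence, z* = 2.576 (from standard normal table)
Margin of error: E = z* × SE = 2.576 × 3.291805 = 8.4797

Z-interval: (x̄₁ - x̄₂) ± E = 3 ± 8.4797 = (-5.4797, 11.4797)

Rounded to 2 decimal places:

(-5.48, 11.48)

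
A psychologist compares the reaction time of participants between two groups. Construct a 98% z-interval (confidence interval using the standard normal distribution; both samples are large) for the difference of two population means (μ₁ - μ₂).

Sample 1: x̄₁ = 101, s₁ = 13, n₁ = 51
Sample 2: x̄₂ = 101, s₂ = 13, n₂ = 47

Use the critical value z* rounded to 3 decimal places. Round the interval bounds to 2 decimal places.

Both samples are large (n₁ = 51 ≥ 30, n₂ = 47 ≥ 30), so a z-interval for the difference of means applies.

Point estimate: x̄₁ - x̄₂ = 101 - 101 = 0

Standard error: SE = √(s₁²/n₁ + s₂²/n₂)
= √(13²/51 + 13²/47)
= √(3.313725 + 3.595745)
= 2.628587

For 98% confidence, z* = 2.326 (from standard normal table)
Margin of error: E = z* × SE = 2.326 × 2.628587 = 6.1141

Z-interval: (x̄₁ - x̄₂) ± E = 0 ± 6.1141 = (-6.1141, 6.1141)

Rounded to 2 decimal places:

(-6.11, 6.11)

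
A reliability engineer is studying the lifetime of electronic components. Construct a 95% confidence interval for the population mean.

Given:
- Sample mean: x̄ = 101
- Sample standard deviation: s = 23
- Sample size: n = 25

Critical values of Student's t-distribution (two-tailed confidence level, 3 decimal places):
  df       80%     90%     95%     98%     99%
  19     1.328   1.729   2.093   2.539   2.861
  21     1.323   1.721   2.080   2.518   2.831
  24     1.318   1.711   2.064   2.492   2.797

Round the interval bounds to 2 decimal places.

The population standard deviation σ is unknown (only the sample standard deviation s is given), so use a t-interval with df = n - 1 = 25 - 1 = 24.

For 95% confidence with df = 24, t* = 2.064 (from t-table)

Standard error: SE = s/√n = 23/√25 = 4.600000

Margin of error: E = t* × SE = 2.064 × 4.600000 = 9.4944

T-interval: x̄ ± E = 101 ± 9.4944 = (91.5056, 110.4944)

Rounded to 2 decimal places:

(91.51, 110.49)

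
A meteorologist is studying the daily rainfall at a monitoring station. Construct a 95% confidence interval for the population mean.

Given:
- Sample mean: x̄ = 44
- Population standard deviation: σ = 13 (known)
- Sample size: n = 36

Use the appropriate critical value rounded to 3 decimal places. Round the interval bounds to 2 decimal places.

The population standard deviation σ is known, so use a z-interval (standard normal critical value).

For 95% confidence, z* = 1.96 (from standard normal table)

Standard error: SE = σ/√n = 13/√36 = 2.166667

Margin of error: E = z* × SE = 1.96 × 2.166667 = 4.2467

Z-interval: x̄ ± E = 44 ± 4.2467 = (39.7533, 48.2467)

Rounded to 2 decimal places:

(39.75, 48.25)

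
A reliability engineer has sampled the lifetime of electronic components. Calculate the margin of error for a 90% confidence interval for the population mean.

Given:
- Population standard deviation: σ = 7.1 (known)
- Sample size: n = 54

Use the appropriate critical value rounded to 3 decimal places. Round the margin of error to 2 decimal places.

The population standard deviation σ is known, so use the z-interval margin of error formula.

For 90% confidence, z* = 1.645 (from standard normal table)

Margin of error formula for z-interval: E = z* × σ/√n

E = 1.645 × 7.1/√54
  = 1.645 × 0.966188
  = 1.5894

Rounded to 2 decimal places:

1.59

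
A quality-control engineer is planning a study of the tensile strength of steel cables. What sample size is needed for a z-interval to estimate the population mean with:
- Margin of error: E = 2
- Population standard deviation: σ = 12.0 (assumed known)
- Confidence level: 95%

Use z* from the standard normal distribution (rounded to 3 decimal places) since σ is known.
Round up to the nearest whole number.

Using z* since population σ is known (z-interval formula).

For 95% confidence, z* = 1.96 (from standard normal table)

Sample size formula for z-interval: n = (z*σ/E)²

n = (1.96 × 12.0 / 2)²
  = (11.760000)²
  = 138.2976

Round up to the nearest whole number: n = 139

139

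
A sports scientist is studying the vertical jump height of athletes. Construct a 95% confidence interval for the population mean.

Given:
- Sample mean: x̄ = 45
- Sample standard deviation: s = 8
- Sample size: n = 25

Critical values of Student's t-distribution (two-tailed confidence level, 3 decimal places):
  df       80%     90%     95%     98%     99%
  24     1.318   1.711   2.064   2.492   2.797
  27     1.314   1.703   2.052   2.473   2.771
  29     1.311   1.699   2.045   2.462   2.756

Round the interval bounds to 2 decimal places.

The population standard deviation σ is unknown (only the sample standard deviation s is given), so use a t-interval with df = n - 1 = 25 - 1 = 24.

For 95% confidence with df = 24, t* = 2.064 (from t-table)

Standard error: SE = s/√n = 8/√25 = 1.600000

Margin of error: E = t* × SE = 2.064 × 1.600000 = 3.3024

T-interval: x̄ ± E = 45 ± 3.3024 = (41.6976, 48.3024)

Rounded to 2 decimal places:

(41.70, 48.30)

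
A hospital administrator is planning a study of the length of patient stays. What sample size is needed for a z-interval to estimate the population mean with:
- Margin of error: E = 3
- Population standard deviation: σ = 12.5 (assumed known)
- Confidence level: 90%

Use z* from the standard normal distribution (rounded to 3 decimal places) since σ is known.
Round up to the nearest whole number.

Using z* since population σ is known (z-interval formula).

For 90% confidence, z* = 1.645 (from standard normal table)

Sample size formula for z-interval: n = (z*σ/E)²

n = (1.645 × 12.5 / 3)²
  = (6.854167)²
  = 46.9796

Round up to the nearest whole number: n = 47

47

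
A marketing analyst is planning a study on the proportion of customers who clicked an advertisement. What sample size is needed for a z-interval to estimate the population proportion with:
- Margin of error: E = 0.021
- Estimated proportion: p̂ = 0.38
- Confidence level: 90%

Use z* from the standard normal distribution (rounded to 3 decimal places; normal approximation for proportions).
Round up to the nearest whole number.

Using z* for proportion z-interval (normal approximation).

For 90% confidence, z* = 1.645 (from standard normal table)

Sample size formula for proportion z-interval: n = z*²p̂(1-p̂)/E²

n = 1.645² × 0.38 × 0.62 / 0.021²
  = 2.706025 × 0.2356 / 0.000441
  = 1445.6678

Round up to the nearest whole number: n = 1446

1446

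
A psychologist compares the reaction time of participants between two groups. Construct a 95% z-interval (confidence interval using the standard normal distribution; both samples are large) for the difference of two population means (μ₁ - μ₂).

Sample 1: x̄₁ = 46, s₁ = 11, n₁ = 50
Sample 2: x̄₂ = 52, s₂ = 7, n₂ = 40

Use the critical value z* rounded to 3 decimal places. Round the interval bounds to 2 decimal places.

Both samples are large (n₁ = 50 ≥ 30, n₂ = 40 ≥ 30), so a z-interval for the difference of means applies.

Point estimate: x̄₁ - x̄₂ = 46 - 52 = -6

Standard error: SE = √(s₁²/n₁ + s₂²/n₂)
= √(11²/50 + 7²/40)
= √(2.420000 + 1.225000)
= 1.909188

For 95% confidence, z* = 1.96 (from standard normal table)
Margin of error: E = z* × SE = 1.96 × 1.909188 = 3.7420

Z-interval: (x̄₁ - x̄₂) ± E = -6 ± 3.7420 = (-9.7420, -2.2580)

Rounded to 2 decimal places:

(-9.74, -2.26)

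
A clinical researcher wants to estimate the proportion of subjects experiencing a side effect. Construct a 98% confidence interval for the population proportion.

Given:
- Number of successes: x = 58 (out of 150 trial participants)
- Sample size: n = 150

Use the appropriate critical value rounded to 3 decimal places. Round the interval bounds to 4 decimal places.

Sample proportion: p̂ = 58/150 = 0.386667

Check conditions for normal approximation:
  np̂ = 58 ≥ 10 ✓
  n(1-p̂) = 92 ≥ 10 ✓

The sample is large enough, so use a z-interval (normal approximation) for the proportion.

For 98% confidence, z* = 2.326 (from standard normal table)

Standard error: SE = √(p̂(1-p̂)/n) = √(0.386667×0.613333/150) = 0.03976226

Margin of error: E = z* × SE = 2.326 × 0.03976226 = 0.092487

Z-interval: p̂ ± E = 0.386667 ± 0.092487 = (0.294180, 0.479154)

Rounded to 4 decimal places:

(0.2942, 0.4792)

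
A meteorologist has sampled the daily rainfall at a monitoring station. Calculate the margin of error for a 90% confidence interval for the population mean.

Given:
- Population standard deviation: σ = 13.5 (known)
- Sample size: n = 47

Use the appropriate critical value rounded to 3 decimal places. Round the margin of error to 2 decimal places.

The population standard deviation σ is known, so use the z-interval margin of error formula.

For 90% confidence, z* = 1.645 (from standard normal table)

Margin of error formula for z-interval: E = z* × σ/√n

E = 1.645 × 13.5/√47
  = 1.645 × 1.969177
  = 3.2393

Rounded to 2 decimal places:

3.24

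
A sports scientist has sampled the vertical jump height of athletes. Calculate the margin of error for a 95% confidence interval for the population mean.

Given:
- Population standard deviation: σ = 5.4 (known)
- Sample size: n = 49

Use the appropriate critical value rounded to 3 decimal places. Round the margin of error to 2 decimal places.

The population standard deviation σ is known, so use the z-interval margin of error formula.

For 95% confidence, z* = 1.96 (from standard normal table)

Margin of error formula for z-interval: E = z* × σ/√n

E = 1.96 × 5.4/√49
  = 1.96 × 0.771429
  = 1.5120

Rounded to 2 decimal places:

1.51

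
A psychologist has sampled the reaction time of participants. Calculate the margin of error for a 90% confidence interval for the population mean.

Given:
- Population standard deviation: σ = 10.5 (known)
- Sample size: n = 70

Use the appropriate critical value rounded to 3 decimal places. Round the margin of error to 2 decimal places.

The population standard deviation σ is known, so use the z-interval margin of error formula.

For 90% confidence, z* = 1.645 (from standard normal table)

Margin of error formula for z-interval: E = z* × σ/√n

E = 1.645 × 10.5/√70
  = 1.645 × 1.254990
  = 2.0645

Rounded to 2 decimal places:

2.06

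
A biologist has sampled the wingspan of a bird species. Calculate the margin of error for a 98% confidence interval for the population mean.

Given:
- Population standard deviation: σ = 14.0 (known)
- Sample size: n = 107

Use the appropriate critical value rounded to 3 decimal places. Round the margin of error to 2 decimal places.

The population standard deviation σ is known, so use the z-interval margin of error formula.

For 98% confidence, z* = 2.326 (from standard normal table)

Margin of error formula for z-interval: E = z* × σ/√n

E = 2.326 × 14.0/√107
  = 2.326 × 1.353431
  = 3.1481

Rounded to 2 decimal places:

3.15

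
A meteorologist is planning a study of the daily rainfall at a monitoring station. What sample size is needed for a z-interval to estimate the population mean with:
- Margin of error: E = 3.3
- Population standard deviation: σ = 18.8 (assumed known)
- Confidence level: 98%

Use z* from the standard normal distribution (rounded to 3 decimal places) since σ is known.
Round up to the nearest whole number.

Using z* since population σ is known (z-interval formula).

For 98% confidence, z* = 2.326 (from standard normal table)

Sample size formula for z-interval: n = (z*σ/E)²

n = (2.326 × 18.8 / 3.3)²
  = (13.251152)²
  = 175.5930

Round up to the nearest whole number: n = 176

176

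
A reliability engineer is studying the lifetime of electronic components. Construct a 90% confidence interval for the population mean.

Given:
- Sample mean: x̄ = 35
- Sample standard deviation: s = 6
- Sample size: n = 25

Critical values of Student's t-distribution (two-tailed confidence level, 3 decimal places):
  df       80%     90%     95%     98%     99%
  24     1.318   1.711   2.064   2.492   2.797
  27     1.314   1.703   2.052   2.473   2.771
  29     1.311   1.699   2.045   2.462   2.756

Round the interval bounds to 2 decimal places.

The population standard deviation σ is unknown (only the sample standard deviation s is given), so use a t-interval with df = n - 1 = 25 - 1 = 24.

For 90% confidence with df = 24, t* = 1.711 (from t-table)

Standard error: SE = s/√n = 6/√25 = 1.200000

Margin of error: E = t* × SE = 1.711 × 1.200000 = 2.0532

T-interval: x̄ ± E = 35 ± 2.0532 = (32.9468, 37.0532)

Rounded to 2 decimal places:

(32.95, 37.05)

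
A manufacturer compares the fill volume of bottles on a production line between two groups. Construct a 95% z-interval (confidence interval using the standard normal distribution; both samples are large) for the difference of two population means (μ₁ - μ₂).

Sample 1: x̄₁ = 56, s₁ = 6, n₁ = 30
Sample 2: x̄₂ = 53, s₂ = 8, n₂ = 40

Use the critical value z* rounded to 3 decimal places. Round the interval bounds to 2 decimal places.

Both samples are large (n₁ = 30 ≥ 30, n₂ = 40 ≥ 30), so a z-interval for the difference of means applies.

Point estimate: x̄₁ - x̄₂ = 56 - 53 = 3

Standard error: SE = √(s₁²/n₁ + s₂²/n₂)
= √(6²/30 + 8²/40)
= √(1.200000 + 1.600000)
= 1.673320

For 95% confidence, z* = 1.96 (from standard normal table)
Margin of error: E = z* × SE = 1.96 × 1.673320 = 3.2797

Z-interval: (x̄₁ - x̄₂) ± E = 3 ± 3.2797 = (-0.2797, 6.2797)

Rounded to 2 decimal places:

(-0.28, 6.28)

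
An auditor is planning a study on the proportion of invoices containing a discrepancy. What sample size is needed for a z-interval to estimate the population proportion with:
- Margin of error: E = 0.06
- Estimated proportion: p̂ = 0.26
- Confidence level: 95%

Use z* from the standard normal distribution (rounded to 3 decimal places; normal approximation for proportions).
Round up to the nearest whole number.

Using z* for proportion z-interval (normal approximation).

For 95% confidence, z* = 1.96 (from standard normal table)

Sample size formula for proportion z-interval: n = z*²p̂(1-p̂)/E²

n = 1.96² × 0.26 × 0.74 / 0.06²
  = 3.8416 × 0.1924 / 0.0036
  = 205.3122

Round up to the nearest whole number: n = 206

206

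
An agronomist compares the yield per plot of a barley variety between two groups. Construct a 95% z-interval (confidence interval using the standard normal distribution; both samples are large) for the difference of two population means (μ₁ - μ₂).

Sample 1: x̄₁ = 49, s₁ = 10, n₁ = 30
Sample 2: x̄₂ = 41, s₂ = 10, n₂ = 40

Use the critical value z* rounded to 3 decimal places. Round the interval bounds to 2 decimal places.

Both samples are large (n₁ = 30 ≥ 30, n₂ = 40 ≥ 30), so a z-interval for the difference of means applies.

Point estimate: x̄₁ - x̄₂ = 49 - 41 = 8

Standard error: SE = √(s₁²/n₁ + s₂²/n₂)
= √(10²/30 + 10²/40)
= √(3.333333 + 2.500000)
= 2.415229

For 95% confidence, z* = 1.96 (from standard normal table)
Margin of error: E = z* × SE = 1.96 × 2.415229 = 4.7338

Z-interval: (x̄₁ - x̄₂) ± E = 8 ± 4.7338 = (3.2662, 12.7338)

Rounded to 2 decimal places:

(3.27, 12.73)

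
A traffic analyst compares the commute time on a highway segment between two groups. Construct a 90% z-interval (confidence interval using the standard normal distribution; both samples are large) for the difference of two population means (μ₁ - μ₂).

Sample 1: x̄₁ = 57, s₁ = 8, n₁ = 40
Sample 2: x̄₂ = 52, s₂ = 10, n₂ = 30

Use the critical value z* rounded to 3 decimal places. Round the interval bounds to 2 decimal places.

Both samples are large (n₁ = 40 ≥ 30, n₂ = 30 ≥ 30), so a z-interval for the difference of means applies.

Point estimate: x̄₁ - x̄₂ = 57 - 52 = 5

Standard error: SE = √(s₁²/n₁ + s₂²/n₂)
= √(8²/40 + 10²/30)
= √(1.600000 + 3.333333)
= 2.221111

For 90% confidence, z* = 1.645 (from standard normal table)
Margin of error: E = z* × SE = 1.645 × 2.221111 = 3.6537

Z-interval: (x̄₁ - x̄₂) ± E = 5 ± 3.6537 = (1.3463, 8.6537)

Rounded to 2 decimal places:

(1.35, 8.65)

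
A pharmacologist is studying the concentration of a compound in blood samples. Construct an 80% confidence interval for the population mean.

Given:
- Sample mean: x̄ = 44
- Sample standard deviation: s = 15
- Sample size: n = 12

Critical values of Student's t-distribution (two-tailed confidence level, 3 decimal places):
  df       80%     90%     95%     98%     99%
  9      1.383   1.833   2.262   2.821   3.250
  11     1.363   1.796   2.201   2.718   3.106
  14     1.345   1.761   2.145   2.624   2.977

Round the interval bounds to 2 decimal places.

The population standard deviation σ is unknown (only the sample standard deviation s is given), so use a t-interval with df = n - 1 = 12 - 1 = 11.

For 80% confidence with df = 11, t* = 1.363 (from t-table)

Standard error: SE = s/√n = 15/√12 = 4.330127

Margin of error: E = t* × SE = 1.363 × 4.330127 = 5.9020

T-interval: x̄ ± E = 44 ± 5.9020 = (38.0980, 49.9020)

Rounded to 2 decimal places:

(38.10, 49.90)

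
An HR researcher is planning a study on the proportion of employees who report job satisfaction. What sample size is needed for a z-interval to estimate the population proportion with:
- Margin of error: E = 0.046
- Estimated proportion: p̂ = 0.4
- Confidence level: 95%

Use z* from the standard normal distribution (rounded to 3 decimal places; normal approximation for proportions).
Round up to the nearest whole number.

Using z* for proportion z-interval (normal approximation).

For 95% confidence, z* = 1.96 (from standard normal table)

Sample size formula for proportion z-interval: n = z*²p̂(1-p̂)/E²

n = 1.96² × 0.4 × 0.6 / 0.046²
  = 3.8416 × 0.24 / 0.002116
  = 435.7202

Round up to the nearest whole number: n = 436

436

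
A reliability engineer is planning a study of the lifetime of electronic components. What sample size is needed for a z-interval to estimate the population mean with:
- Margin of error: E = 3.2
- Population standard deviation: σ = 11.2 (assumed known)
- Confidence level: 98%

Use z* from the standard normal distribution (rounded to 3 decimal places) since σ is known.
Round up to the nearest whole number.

Using z* since population σ is known (z-interval formula).

For 98% confidence, z* = 2.326 (from standard normal table)

Sample size formula for z-interval: n = (z*σ/E)²

n = (2.326 × 11.2 / 3.2)²
  = (8.141000)²
  = 66.2759

Round up to the nearest whole number: n = 67

67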